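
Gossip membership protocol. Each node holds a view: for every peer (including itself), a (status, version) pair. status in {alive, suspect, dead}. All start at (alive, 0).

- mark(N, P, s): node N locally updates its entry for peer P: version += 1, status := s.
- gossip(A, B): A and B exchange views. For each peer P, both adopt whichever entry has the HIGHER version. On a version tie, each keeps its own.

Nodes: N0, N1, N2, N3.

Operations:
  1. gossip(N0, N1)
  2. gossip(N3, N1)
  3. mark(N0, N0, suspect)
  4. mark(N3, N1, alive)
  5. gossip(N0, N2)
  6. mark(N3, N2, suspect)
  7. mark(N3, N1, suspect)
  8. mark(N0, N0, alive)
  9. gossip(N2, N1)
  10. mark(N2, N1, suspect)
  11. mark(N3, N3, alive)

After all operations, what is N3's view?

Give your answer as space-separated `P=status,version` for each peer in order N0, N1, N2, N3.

Answer: N0=alive,0 N1=suspect,2 N2=suspect,1 N3=alive,1

Derivation:
Op 1: gossip N0<->N1 -> N0.N0=(alive,v0) N0.N1=(alive,v0) N0.N2=(alive,v0) N0.N3=(alive,v0) | N1.N0=(alive,v0) N1.N1=(alive,v0) N1.N2=(alive,v0) N1.N3=(alive,v0)
Op 2: gossip N3<->N1 -> N3.N0=(alive,v0) N3.N1=(alive,v0) N3.N2=(alive,v0) N3.N3=(alive,v0) | N1.N0=(alive,v0) N1.N1=(alive,v0) N1.N2=(alive,v0) N1.N3=(alive,v0)
Op 3: N0 marks N0=suspect -> (suspect,v1)
Op 4: N3 marks N1=alive -> (alive,v1)
Op 5: gossip N0<->N2 -> N0.N0=(suspect,v1) N0.N1=(alive,v0) N0.N2=(alive,v0) N0.N3=(alive,v0) | N2.N0=(suspect,v1) N2.N1=(alive,v0) N2.N2=(alive,v0) N2.N3=(alive,v0)
Op 6: N3 marks N2=suspect -> (suspect,v1)
Op 7: N3 marks N1=suspect -> (suspect,v2)
Op 8: N0 marks N0=alive -> (alive,v2)
Op 9: gossip N2<->N1 -> N2.N0=(suspect,v1) N2.N1=(alive,v0) N2.N2=(alive,v0) N2.N3=(alive,v0) | N1.N0=(suspect,v1) N1.N1=(alive,v0) N1.N2=(alive,v0) N1.N3=(alive,v0)
Op 10: N2 marks N1=suspect -> (suspect,v1)
Op 11: N3 marks N3=alive -> (alive,v1)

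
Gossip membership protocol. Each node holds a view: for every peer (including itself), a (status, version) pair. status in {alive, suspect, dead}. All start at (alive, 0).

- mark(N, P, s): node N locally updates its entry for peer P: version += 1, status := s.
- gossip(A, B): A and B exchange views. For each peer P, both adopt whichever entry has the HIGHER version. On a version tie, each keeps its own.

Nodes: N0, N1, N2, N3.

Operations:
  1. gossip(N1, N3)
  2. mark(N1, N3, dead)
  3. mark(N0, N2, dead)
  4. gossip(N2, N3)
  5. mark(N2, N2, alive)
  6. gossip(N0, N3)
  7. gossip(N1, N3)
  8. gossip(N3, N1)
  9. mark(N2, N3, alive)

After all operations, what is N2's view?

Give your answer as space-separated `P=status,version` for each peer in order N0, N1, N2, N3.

Answer: N0=alive,0 N1=alive,0 N2=alive,1 N3=alive,1

Derivation:
Op 1: gossip N1<->N3 -> N1.N0=(alive,v0) N1.N1=(alive,v0) N1.N2=(alive,v0) N1.N3=(alive,v0) | N3.N0=(alive,v0) N3.N1=(alive,v0) N3.N2=(alive,v0) N3.N3=(alive,v0)
Op 2: N1 marks N3=dead -> (dead,v1)
Op 3: N0 marks N2=dead -> (dead,v1)
Op 4: gossip N2<->N3 -> N2.N0=(alive,v0) N2.N1=(alive,v0) N2.N2=(alive,v0) N2.N3=(alive,v0) | N3.N0=(alive,v0) N3.N1=(alive,v0) N3.N2=(alive,v0) N3.N3=(alive,v0)
Op 5: N2 marks N2=alive -> (alive,v1)
Op 6: gossip N0<->N3 -> N0.N0=(alive,v0) N0.N1=(alive,v0) N0.N2=(dead,v1) N0.N3=(alive,v0) | N3.N0=(alive,v0) N3.N1=(alive,v0) N3.N2=(dead,v1) N3.N3=(alive,v0)
Op 7: gossip N1<->N3 -> N1.N0=(alive,v0) N1.N1=(alive,v0) N1.N2=(dead,v1) N1.N3=(dead,v1) | N3.N0=(alive,v0) N3.N1=(alive,v0) N3.N2=(dead,v1) N3.N3=(dead,v1)
Op 8: gossip N3<->N1 -> N3.N0=(alive,v0) N3.N1=(alive,v0) N3.N2=(dead,v1) N3.N3=(dead,v1) | N1.N0=(alive,v0) N1.N1=(alive,v0) N1.N2=(dead,v1) N1.N3=(dead,v1)
Op 9: N2 marks N3=alive -> (alive,v1)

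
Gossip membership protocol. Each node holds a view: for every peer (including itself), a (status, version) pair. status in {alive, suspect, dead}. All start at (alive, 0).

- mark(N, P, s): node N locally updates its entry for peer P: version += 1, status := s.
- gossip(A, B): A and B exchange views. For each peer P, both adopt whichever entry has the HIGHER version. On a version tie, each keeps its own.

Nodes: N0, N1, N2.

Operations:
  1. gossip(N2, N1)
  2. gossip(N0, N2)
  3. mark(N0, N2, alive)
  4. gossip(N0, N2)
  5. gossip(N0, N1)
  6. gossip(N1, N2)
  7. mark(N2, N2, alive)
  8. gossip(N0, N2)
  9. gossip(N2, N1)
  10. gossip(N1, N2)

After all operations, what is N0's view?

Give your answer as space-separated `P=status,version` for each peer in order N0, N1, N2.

Op 1: gossip N2<->N1 -> N2.N0=(alive,v0) N2.N1=(alive,v0) N2.N2=(alive,v0) | N1.N0=(alive,v0) N1.N1=(alive,v0) N1.N2=(alive,v0)
Op 2: gossip N0<->N2 -> N0.N0=(alive,v0) N0.N1=(alive,v0) N0.N2=(alive,v0) | N2.N0=(alive,v0) N2.N1=(alive,v0) N2.N2=(alive,v0)
Op 3: N0 marks N2=alive -> (alive,v1)
Op 4: gossip N0<->N2 -> N0.N0=(alive,v0) N0.N1=(alive,v0) N0.N2=(alive,v1) | N2.N0=(alive,v0) N2.N1=(alive,v0) N2.N2=(alive,v1)
Op 5: gossip N0<->N1 -> N0.N0=(alive,v0) N0.N1=(alive,v0) N0.N2=(alive,v1) | N1.N0=(alive,v0) N1.N1=(alive,v0) N1.N2=(alive,v1)
Op 6: gossip N1<->N2 -> N1.N0=(alive,v0) N1.N1=(alive,v0) N1.N2=(alive,v1) | N2.N0=(alive,v0) N2.N1=(alive,v0) N2.N2=(alive,v1)
Op 7: N2 marks N2=alive -> (alive,v2)
Op 8: gossip N0<->N2 -> N0.N0=(alive,v0) N0.N1=(alive,v0) N0.N2=(alive,v2) | N2.N0=(alive,v0) N2.N1=(alive,v0) N2.N2=(alive,v2)
Op 9: gossip N2<->N1 -> N2.N0=(alive,v0) N2.N1=(alive,v0) N2.N2=(alive,v2) | N1.N0=(alive,v0) N1.N1=(alive,v0) N1.N2=(alive,v2)
Op 10: gossip N1<->N2 -> N1.N0=(alive,v0) N1.N1=(alive,v0) N1.N2=(alive,v2) | N2.N0=(alive,v0) N2.N1=(alive,v0) N2.N2=(alive,v2)

Answer: N0=alive,0 N1=alive,0 N2=alive,2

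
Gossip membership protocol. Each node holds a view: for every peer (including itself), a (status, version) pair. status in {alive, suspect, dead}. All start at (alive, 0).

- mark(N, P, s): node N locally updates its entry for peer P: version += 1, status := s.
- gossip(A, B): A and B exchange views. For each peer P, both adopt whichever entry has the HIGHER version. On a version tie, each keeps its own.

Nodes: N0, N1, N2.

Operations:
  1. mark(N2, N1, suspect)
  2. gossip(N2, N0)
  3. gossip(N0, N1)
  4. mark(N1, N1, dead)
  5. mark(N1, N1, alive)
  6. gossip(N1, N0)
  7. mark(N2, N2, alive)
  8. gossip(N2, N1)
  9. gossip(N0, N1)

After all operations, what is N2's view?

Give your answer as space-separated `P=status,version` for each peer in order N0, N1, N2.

Answer: N0=alive,0 N1=alive,3 N2=alive,1

Derivation:
Op 1: N2 marks N1=suspect -> (suspect,v1)
Op 2: gossip N2<->N0 -> N2.N0=(alive,v0) N2.N1=(suspect,v1) N2.N2=(alive,v0) | N0.N0=(alive,v0) N0.N1=(suspect,v1) N0.N2=(alive,v0)
Op 3: gossip N0<->N1 -> N0.N0=(alive,v0) N0.N1=(suspect,v1) N0.N2=(alive,v0) | N1.N0=(alive,v0) N1.N1=(suspect,v1) N1.N2=(alive,v0)
Op 4: N1 marks N1=dead -> (dead,v2)
Op 5: N1 marks N1=alive -> (alive,v3)
Op 6: gossip N1<->N0 -> N1.N0=(alive,v0) N1.N1=(alive,v3) N1.N2=(alive,v0) | N0.N0=(alive,v0) N0.N1=(alive,v3) N0.N2=(alive,v0)
Op 7: N2 marks N2=alive -> (alive,v1)
Op 8: gossip N2<->N1 -> N2.N0=(alive,v0) N2.N1=(alive,v3) N2.N2=(alive,v1) | N1.N0=(alive,v0) N1.N1=(alive,v3) N1.N2=(alive,v1)
Op 9: gossip N0<->N1 -> N0.N0=(alive,v0) N0.N1=(alive,v3) N0.N2=(alive,v1) | N1.N0=(alive,v0) N1.N1=(alive,v3) N1.N2=(alive,v1)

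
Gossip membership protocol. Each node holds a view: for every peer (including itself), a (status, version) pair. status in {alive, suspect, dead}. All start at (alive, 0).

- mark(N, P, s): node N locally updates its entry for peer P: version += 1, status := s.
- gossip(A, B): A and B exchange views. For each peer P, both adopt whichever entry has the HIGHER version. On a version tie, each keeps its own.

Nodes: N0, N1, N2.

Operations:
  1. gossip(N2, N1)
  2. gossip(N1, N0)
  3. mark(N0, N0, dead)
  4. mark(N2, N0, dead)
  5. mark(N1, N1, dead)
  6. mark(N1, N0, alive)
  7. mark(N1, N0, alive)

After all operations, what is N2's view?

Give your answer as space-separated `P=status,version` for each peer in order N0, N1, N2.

Op 1: gossip N2<->N1 -> N2.N0=(alive,v0) N2.N1=(alive,v0) N2.N2=(alive,v0) | N1.N0=(alive,v0) N1.N1=(alive,v0) N1.N2=(alive,v0)
Op 2: gossip N1<->N0 -> N1.N0=(alive,v0) N1.N1=(alive,v0) N1.N2=(alive,v0) | N0.N0=(alive,v0) N0.N1=(alive,v0) N0.N2=(alive,v0)
Op 3: N0 marks N0=dead -> (dead,v1)
Op 4: N2 marks N0=dead -> (dead,v1)
Op 5: N1 marks N1=dead -> (dead,v1)
Op 6: N1 marks N0=alive -> (alive,v1)
Op 7: N1 marks N0=alive -> (alive,v2)

Answer: N0=dead,1 N1=alive,0 N2=alive,0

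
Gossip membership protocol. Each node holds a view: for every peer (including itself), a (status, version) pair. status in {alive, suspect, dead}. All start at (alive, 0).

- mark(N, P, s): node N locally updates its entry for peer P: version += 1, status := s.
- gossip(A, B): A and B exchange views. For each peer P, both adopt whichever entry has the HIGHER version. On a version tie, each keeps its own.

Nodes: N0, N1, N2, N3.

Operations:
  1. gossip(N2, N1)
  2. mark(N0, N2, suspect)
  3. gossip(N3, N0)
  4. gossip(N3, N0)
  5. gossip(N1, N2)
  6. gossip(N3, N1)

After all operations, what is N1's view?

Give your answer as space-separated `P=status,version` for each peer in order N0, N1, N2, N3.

Op 1: gossip N2<->N1 -> N2.N0=(alive,v0) N2.N1=(alive,v0) N2.N2=(alive,v0) N2.N3=(alive,v0) | N1.N0=(alive,v0) N1.N1=(alive,v0) N1.N2=(alive,v0) N1.N3=(alive,v0)
Op 2: N0 marks N2=suspect -> (suspect,v1)
Op 3: gossip N3<->N0 -> N3.N0=(alive,v0) N3.N1=(alive,v0) N3.N2=(suspect,v1) N3.N3=(alive,v0) | N0.N0=(alive,v0) N0.N1=(alive,v0) N0.N2=(suspect,v1) N0.N3=(alive,v0)
Op 4: gossip N3<->N0 -> N3.N0=(alive,v0) N3.N1=(alive,v0) N3.N2=(suspect,v1) N3.N3=(alive,v0) | N0.N0=(alive,v0) N0.N1=(alive,v0) N0.N2=(suspect,v1) N0.N3=(alive,v0)
Op 5: gossip N1<->N2 -> N1.N0=(alive,v0) N1.N1=(alive,v0) N1.N2=(alive,v0) N1.N3=(alive,v0) | N2.N0=(alive,v0) N2.N1=(alive,v0) N2.N2=(alive,v0) N2.N3=(alive,v0)
Op 6: gossip N3<->N1 -> N3.N0=(alive,v0) N3.N1=(alive,v0) N3.N2=(suspect,v1) N3.N3=(alive,v0) | N1.N0=(alive,v0) N1.N1=(alive,v0) N1.N2=(suspect,v1) N1.N3=(alive,v0)

Answer: N0=alive,0 N1=alive,0 N2=suspect,1 N3=alive,0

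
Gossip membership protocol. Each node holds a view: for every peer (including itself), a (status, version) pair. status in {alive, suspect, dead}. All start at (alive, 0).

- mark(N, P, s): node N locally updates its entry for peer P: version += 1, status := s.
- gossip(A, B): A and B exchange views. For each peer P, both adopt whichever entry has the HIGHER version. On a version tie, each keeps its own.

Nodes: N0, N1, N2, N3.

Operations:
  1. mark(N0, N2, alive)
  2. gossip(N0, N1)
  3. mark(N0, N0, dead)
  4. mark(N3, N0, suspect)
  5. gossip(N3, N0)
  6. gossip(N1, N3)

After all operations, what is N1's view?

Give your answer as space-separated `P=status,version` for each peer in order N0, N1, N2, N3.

Op 1: N0 marks N2=alive -> (alive,v1)
Op 2: gossip N0<->N1 -> N0.N0=(alive,v0) N0.N1=(alive,v0) N0.N2=(alive,v1) N0.N3=(alive,v0) | N1.N0=(alive,v0) N1.N1=(alive,v0) N1.N2=(alive,v1) N1.N3=(alive,v0)
Op 3: N0 marks N0=dead -> (dead,v1)
Op 4: N3 marks N0=suspect -> (suspect,v1)
Op 5: gossip N3<->N0 -> N3.N0=(suspect,v1) N3.N1=(alive,v0) N3.N2=(alive,v1) N3.N3=(alive,v0) | N0.N0=(dead,v1) N0.N1=(alive,v0) N0.N2=(alive,v1) N0.N3=(alive,v0)
Op 6: gossip N1<->N3 -> N1.N0=(suspect,v1) N1.N1=(alive,v0) N1.N2=(alive,v1) N1.N3=(alive,v0) | N3.N0=(suspect,v1) N3.N1=(alive,v0) N3.N2=(alive,v1) N3.N3=(alive,v0)

Answer: N0=suspect,1 N1=alive,0 N2=alive,1 N3=alive,0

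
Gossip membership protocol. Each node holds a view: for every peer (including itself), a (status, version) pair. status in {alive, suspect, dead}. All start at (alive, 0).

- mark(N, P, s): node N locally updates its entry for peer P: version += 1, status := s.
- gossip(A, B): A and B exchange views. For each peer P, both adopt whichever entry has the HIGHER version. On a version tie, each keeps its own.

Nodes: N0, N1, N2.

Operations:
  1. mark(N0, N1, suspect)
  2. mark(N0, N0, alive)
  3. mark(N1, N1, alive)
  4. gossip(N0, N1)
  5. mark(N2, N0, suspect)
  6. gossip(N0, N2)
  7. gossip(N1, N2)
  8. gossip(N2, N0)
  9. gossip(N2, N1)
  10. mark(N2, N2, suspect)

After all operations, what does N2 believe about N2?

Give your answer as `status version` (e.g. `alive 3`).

Op 1: N0 marks N1=suspect -> (suspect,v1)
Op 2: N0 marks N0=alive -> (alive,v1)
Op 3: N1 marks N1=alive -> (alive,v1)
Op 4: gossip N0<->N1 -> N0.N0=(alive,v1) N0.N1=(suspect,v1) N0.N2=(alive,v0) | N1.N0=(alive,v1) N1.N1=(alive,v1) N1.N2=(alive,v0)
Op 5: N2 marks N0=suspect -> (suspect,v1)
Op 6: gossip N0<->N2 -> N0.N0=(alive,v1) N0.N1=(suspect,v1) N0.N2=(alive,v0) | N2.N0=(suspect,v1) N2.N1=(suspect,v1) N2.N2=(alive,v0)
Op 7: gossip N1<->N2 -> N1.N0=(alive,v1) N1.N1=(alive,v1) N1.N2=(alive,v0) | N2.N0=(suspect,v1) N2.N1=(suspect,v1) N2.N2=(alive,v0)
Op 8: gossip N2<->N0 -> N2.N0=(suspect,v1) N2.N1=(suspect,v1) N2.N2=(alive,v0) | N0.N0=(alive,v1) N0.N1=(suspect,v1) N0.N2=(alive,v0)
Op 9: gossip N2<->N1 -> N2.N0=(suspect,v1) N2.N1=(suspect,v1) N2.N2=(alive,v0) | N1.N0=(alive,v1) N1.N1=(alive,v1) N1.N2=(alive,v0)
Op 10: N2 marks N2=suspect -> (suspect,v1)

Answer: suspect 1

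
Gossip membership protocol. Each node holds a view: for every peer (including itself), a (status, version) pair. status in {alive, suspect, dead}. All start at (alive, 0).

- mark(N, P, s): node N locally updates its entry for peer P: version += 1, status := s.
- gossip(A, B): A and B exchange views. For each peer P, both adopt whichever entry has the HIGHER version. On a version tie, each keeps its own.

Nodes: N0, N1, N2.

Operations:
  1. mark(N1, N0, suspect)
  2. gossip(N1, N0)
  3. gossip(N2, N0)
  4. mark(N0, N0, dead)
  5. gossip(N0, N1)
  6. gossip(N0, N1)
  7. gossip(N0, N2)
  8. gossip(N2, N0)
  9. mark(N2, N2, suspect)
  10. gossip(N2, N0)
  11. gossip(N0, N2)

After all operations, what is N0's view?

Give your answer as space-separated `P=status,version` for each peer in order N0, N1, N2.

Op 1: N1 marks N0=suspect -> (suspect,v1)
Op 2: gossip N1<->N0 -> N1.N0=(suspect,v1) N1.N1=(alive,v0) N1.N2=(alive,v0) | N0.N0=(suspect,v1) N0.N1=(alive,v0) N0.N2=(alive,v0)
Op 3: gossip N2<->N0 -> N2.N0=(suspect,v1) N2.N1=(alive,v0) N2.N2=(alive,v0) | N0.N0=(suspect,v1) N0.N1=(alive,v0) N0.N2=(alive,v0)
Op 4: N0 marks N0=dead -> (dead,v2)
Op 5: gossip N0<->N1 -> N0.N0=(dead,v2) N0.N1=(alive,v0) N0.N2=(alive,v0) | N1.N0=(dead,v2) N1.N1=(alive,v0) N1.N2=(alive,v0)
Op 6: gossip N0<->N1 -> N0.N0=(dead,v2) N0.N1=(alive,v0) N0.N2=(alive,v0) | N1.N0=(dead,v2) N1.N1=(alive,v0) N1.N2=(alive,v0)
Op 7: gossip N0<->N2 -> N0.N0=(dead,v2) N0.N1=(alive,v0) N0.N2=(alive,v0) | N2.N0=(dead,v2) N2.N1=(alive,v0) N2.N2=(alive,v0)
Op 8: gossip N2<->N0 -> N2.N0=(dead,v2) N2.N1=(alive,v0) N2.N2=(alive,v0) | N0.N0=(dead,v2) N0.N1=(alive,v0) N0.N2=(alive,v0)
Op 9: N2 marks N2=suspect -> (suspect,v1)
Op 10: gossip N2<->N0 -> N2.N0=(dead,v2) N2.N1=(alive,v0) N2.N2=(suspect,v1) | N0.N0=(dead,v2) N0.N1=(alive,v0) N0.N2=(suspect,v1)
Op 11: gossip N0<->N2 -> N0.N0=(dead,v2) N0.N1=(alive,v0) N0.N2=(suspect,v1) | N2.N0=(dead,v2) N2.N1=(alive,v0) N2.N2=(suspect,v1)

Answer: N0=dead,2 N1=alive,0 N2=suspect,1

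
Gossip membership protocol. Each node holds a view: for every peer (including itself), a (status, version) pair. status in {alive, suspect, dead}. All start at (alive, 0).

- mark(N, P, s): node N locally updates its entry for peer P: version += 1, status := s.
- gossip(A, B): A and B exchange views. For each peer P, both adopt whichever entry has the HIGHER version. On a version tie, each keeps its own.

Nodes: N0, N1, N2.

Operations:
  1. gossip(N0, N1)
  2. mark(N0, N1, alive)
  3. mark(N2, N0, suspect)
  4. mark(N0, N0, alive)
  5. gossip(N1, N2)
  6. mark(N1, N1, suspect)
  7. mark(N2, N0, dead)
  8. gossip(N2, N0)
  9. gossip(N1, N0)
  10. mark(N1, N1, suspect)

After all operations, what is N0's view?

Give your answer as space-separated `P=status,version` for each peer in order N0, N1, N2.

Op 1: gossip N0<->N1 -> N0.N0=(alive,v0) N0.N1=(alive,v0) N0.N2=(alive,v0) | N1.N0=(alive,v0) N1.N1=(alive,v0) N1.N2=(alive,v0)
Op 2: N0 marks N1=alive -> (alive,v1)
Op 3: N2 marks N0=suspect -> (suspect,v1)
Op 4: N0 marks N0=alive -> (alive,v1)
Op 5: gossip N1<->N2 -> N1.N0=(suspect,v1) N1.N1=(alive,v0) N1.N2=(alive,v0) | N2.N0=(suspect,v1) N2.N1=(alive,v0) N2.N2=(alive,v0)
Op 6: N1 marks N1=suspect -> (suspect,v1)
Op 7: N2 marks N0=dead -> (dead,v2)
Op 8: gossip N2<->N0 -> N2.N0=(dead,v2) N2.N1=(alive,v1) N2.N2=(alive,v0) | N0.N0=(dead,v2) N0.N1=(alive,v1) N0.N2=(alive,v0)
Op 9: gossip N1<->N0 -> N1.N0=(dead,v2) N1.N1=(suspect,v1) N1.N2=(alive,v0) | N0.N0=(dead,v2) N0.N1=(alive,v1) N0.N2=(alive,v0)
Op 10: N1 marks N1=suspect -> (suspect,v2)

Answer: N0=dead,2 N1=alive,1 N2=alive,0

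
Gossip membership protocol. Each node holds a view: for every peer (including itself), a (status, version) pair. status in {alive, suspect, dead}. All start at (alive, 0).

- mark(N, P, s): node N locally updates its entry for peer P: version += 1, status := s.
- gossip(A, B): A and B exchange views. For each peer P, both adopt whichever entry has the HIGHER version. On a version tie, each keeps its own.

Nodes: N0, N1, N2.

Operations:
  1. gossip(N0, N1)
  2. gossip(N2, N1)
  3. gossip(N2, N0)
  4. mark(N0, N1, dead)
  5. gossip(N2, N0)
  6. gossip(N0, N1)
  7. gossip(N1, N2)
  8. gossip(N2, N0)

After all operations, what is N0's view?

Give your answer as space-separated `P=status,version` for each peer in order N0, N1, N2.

Op 1: gossip N0<->N1 -> N0.N0=(alive,v0) N0.N1=(alive,v0) N0.N2=(alive,v0) | N1.N0=(alive,v0) N1.N1=(alive,v0) N1.N2=(alive,v0)
Op 2: gossip N2<->N1 -> N2.N0=(alive,v0) N2.N1=(alive,v0) N2.N2=(alive,v0) | N1.N0=(alive,v0) N1.N1=(alive,v0) N1.N2=(alive,v0)
Op 3: gossip N2<->N0 -> N2.N0=(alive,v0) N2.N1=(alive,v0) N2.N2=(alive,v0) | N0.N0=(alive,v0) N0.N1=(alive,v0) N0.N2=(alive,v0)
Op 4: N0 marks N1=dead -> (dead,v1)
Op 5: gossip N2<->N0 -> N2.N0=(alive,v0) N2.N1=(dead,v1) N2.N2=(alive,v0) | N0.N0=(alive,v0) N0.N1=(dead,v1) N0.N2=(alive,v0)
Op 6: gossip N0<->N1 -> N0.N0=(alive,v0) N0.N1=(dead,v1) N0.N2=(alive,v0) | N1.N0=(alive,v0) N1.N1=(dead,v1) N1.N2=(alive,v0)
Op 7: gossip N1<->N2 -> N1.N0=(alive,v0) N1.N1=(dead,v1) N1.N2=(alive,v0) | N2.N0=(alive,v0) N2.N1=(dead,v1) N2.N2=(alive,v0)
Op 8: gossip N2<->N0 -> N2.N0=(alive,v0) N2.N1=(dead,v1) N2.N2=(alive,v0) | N0.N0=(alive,v0) N0.N1=(dead,v1) N0.N2=(alive,v0)

Answer: N0=alive,0 N1=dead,1 N2=alive,0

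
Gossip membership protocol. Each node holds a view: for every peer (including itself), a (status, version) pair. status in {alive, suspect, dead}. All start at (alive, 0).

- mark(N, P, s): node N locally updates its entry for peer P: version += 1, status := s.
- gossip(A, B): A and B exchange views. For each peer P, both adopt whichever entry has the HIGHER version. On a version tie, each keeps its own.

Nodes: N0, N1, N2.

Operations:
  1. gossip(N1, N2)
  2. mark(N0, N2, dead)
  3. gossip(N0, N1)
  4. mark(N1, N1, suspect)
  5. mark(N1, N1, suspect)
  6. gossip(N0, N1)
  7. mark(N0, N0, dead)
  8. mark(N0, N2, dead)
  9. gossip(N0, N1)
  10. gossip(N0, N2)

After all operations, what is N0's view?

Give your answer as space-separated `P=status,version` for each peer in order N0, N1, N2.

Answer: N0=dead,1 N1=suspect,2 N2=dead,2

Derivation:
Op 1: gossip N1<->N2 -> N1.N0=(alive,v0) N1.N1=(alive,v0) N1.N2=(alive,v0) | N2.N0=(alive,v0) N2.N1=(alive,v0) N2.N2=(alive,v0)
Op 2: N0 marks N2=dead -> (dead,v1)
Op 3: gossip N0<->N1 -> N0.N0=(alive,v0) N0.N1=(alive,v0) N0.N2=(dead,v1) | N1.N0=(alive,v0) N1.N1=(alive,v0) N1.N2=(dead,v1)
Op 4: N1 marks N1=suspect -> (suspect,v1)
Op 5: N1 marks N1=suspect -> (suspect,v2)
Op 6: gossip N0<->N1 -> N0.N0=(alive,v0) N0.N1=(suspect,v2) N0.N2=(dead,v1) | N1.N0=(alive,v0) N1.N1=(suspect,v2) N1.N2=(dead,v1)
Op 7: N0 marks N0=dead -> (dead,v1)
Op 8: N0 marks N2=dead -> (dead,v2)
Op 9: gossip N0<->N1 -> N0.N0=(dead,v1) N0.N1=(suspect,v2) N0.N2=(dead,v2) | N1.N0=(dead,v1) N1.N1=(suspect,v2) N1.N2=(dead,v2)
Op 10: gossip N0<->N2 -> N0.N0=(dead,v1) N0.N1=(suspect,v2) N0.N2=(dead,v2) | N2.N0=(dead,v1) N2.N1=(suspect,v2) N2.N2=(dead,v2)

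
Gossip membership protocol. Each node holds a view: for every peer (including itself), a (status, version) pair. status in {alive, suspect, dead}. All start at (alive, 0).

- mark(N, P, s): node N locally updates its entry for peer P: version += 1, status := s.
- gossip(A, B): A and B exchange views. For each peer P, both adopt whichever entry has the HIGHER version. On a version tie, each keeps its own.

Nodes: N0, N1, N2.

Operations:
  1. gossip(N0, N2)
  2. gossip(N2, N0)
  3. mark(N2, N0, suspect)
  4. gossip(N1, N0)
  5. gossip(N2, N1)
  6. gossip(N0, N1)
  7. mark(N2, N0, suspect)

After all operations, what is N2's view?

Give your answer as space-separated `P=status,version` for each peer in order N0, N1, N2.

Op 1: gossip N0<->N2 -> N0.N0=(alive,v0) N0.N1=(alive,v0) N0.N2=(alive,v0) | N2.N0=(alive,v0) N2.N1=(alive,v0) N2.N2=(alive,v0)
Op 2: gossip N2<->N0 -> N2.N0=(alive,v0) N2.N1=(alive,v0) N2.N2=(alive,v0) | N0.N0=(alive,v0) N0.N1=(alive,v0) N0.N2=(alive,v0)
Op 3: N2 marks N0=suspect -> (suspect,v1)
Op 4: gossip N1<->N0 -> N1.N0=(alive,v0) N1.N1=(alive,v0) N1.N2=(alive,v0) | N0.N0=(alive,v0) N0.N1=(alive,v0) N0.N2=(alive,v0)
Op 5: gossip N2<->N1 -> N2.N0=(suspect,v1) N2.N1=(alive,v0) N2.N2=(alive,v0) | N1.N0=(suspect,v1) N1.N1=(alive,v0) N1.N2=(alive,v0)
Op 6: gossip N0<->N1 -> N0.N0=(suspect,v1) N0.N1=(alive,v0) N0.N2=(alive,v0) | N1.N0=(suspect,v1) N1.N1=(alive,v0) N1.N2=(alive,v0)
Op 7: N2 marks N0=suspect -> (suspect,v2)

Answer: N0=suspect,2 N1=alive,0 N2=alive,0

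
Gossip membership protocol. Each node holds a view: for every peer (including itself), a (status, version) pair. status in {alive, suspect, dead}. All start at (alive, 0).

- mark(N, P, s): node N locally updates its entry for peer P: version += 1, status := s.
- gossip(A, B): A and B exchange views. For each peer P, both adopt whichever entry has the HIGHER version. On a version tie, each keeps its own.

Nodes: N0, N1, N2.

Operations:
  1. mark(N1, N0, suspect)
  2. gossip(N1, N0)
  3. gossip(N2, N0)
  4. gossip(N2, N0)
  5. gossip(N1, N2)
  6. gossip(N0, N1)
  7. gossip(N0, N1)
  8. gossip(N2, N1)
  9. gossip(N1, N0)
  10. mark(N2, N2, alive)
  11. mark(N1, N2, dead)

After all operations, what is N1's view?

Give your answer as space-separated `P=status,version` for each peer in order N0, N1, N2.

Answer: N0=suspect,1 N1=alive,0 N2=dead,1

Derivation:
Op 1: N1 marks N0=suspect -> (suspect,v1)
Op 2: gossip N1<->N0 -> N1.N0=(suspect,v1) N1.N1=(alive,v0) N1.N2=(alive,v0) | N0.N0=(suspect,v1) N0.N1=(alive,v0) N0.N2=(alive,v0)
Op 3: gossip N2<->N0 -> N2.N0=(suspect,v1) N2.N1=(alive,v0) N2.N2=(alive,v0) | N0.N0=(suspect,v1) N0.N1=(alive,v0) N0.N2=(alive,v0)
Op 4: gossip N2<->N0 -> N2.N0=(suspect,v1) N2.N1=(alive,v0) N2.N2=(alive,v0) | N0.N0=(suspect,v1) N0.N1=(alive,v0) N0.N2=(alive,v0)
Op 5: gossip N1<->N2 -> N1.N0=(suspect,v1) N1.N1=(alive,v0) N1.N2=(alive,v0) | N2.N0=(suspect,v1) N2.N1=(alive,v0) N2.N2=(alive,v0)
Op 6: gossip N0<->N1 -> N0.N0=(suspect,v1) N0.N1=(alive,v0) N0.N2=(alive,v0) | N1.N0=(suspect,v1) N1.N1=(alive,v0) N1.N2=(alive,v0)
Op 7: gossip N0<->N1 -> N0.N0=(suspect,v1) N0.N1=(alive,v0) N0.N2=(alive,v0) | N1.N0=(suspect,v1) N1.N1=(alive,v0) N1.N2=(alive,v0)
Op 8: gossip N2<->N1 -> N2.N0=(suspect,v1) N2.N1=(alive,v0) N2.N2=(alive,v0) | N1.N0=(suspect,v1) N1.N1=(alive,v0) N1.N2=(alive,v0)
Op 9: gossip N1<->N0 -> N1.N0=(suspect,v1) N1.N1=(alive,v0) N1.N2=(alive,v0) | N0.N0=(suspect,v1) N0.N1=(alive,v0) N0.N2=(alive,v0)
Op 10: N2 marks N2=alive -> (alive,v1)
Op 11: N1 marks N2=dead -> (dead,v1)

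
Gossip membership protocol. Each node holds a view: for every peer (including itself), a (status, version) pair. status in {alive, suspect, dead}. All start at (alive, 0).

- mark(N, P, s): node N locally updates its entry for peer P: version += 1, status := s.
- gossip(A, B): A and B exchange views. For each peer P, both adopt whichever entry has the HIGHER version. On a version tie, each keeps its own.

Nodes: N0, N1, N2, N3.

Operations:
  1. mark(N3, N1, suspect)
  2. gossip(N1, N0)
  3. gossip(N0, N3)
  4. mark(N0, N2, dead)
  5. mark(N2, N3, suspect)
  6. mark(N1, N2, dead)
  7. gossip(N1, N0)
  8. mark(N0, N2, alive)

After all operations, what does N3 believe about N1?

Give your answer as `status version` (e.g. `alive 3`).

Op 1: N3 marks N1=suspect -> (suspect,v1)
Op 2: gossip N1<->N0 -> N1.N0=(alive,v0) N1.N1=(alive,v0) N1.N2=(alive,v0) N1.N3=(alive,v0) | N0.N0=(alive,v0) N0.N1=(alive,v0) N0.N2=(alive,v0) N0.N3=(alive,v0)
Op 3: gossip N0<->N3 -> N0.N0=(alive,v0) N0.N1=(suspect,v1) N0.N2=(alive,v0) N0.N3=(alive,v0) | N3.N0=(alive,v0) N3.N1=(suspect,v1) N3.N2=(alive,v0) N3.N3=(alive,v0)
Op 4: N0 marks N2=dead -> (dead,v1)
Op 5: N2 marks N3=suspect -> (suspect,v1)
Op 6: N1 marks N2=dead -> (dead,v1)
Op 7: gossip N1<->N0 -> N1.N0=(alive,v0) N1.N1=(suspect,v1) N1.N2=(dead,v1) N1.N3=(alive,v0) | N0.N0=(alive,v0) N0.N1=(suspect,v1) N0.N2=(dead,v1) N0.N3=(alive,v0)
Op 8: N0 marks N2=alive -> (alive,v2)

Answer: suspect 1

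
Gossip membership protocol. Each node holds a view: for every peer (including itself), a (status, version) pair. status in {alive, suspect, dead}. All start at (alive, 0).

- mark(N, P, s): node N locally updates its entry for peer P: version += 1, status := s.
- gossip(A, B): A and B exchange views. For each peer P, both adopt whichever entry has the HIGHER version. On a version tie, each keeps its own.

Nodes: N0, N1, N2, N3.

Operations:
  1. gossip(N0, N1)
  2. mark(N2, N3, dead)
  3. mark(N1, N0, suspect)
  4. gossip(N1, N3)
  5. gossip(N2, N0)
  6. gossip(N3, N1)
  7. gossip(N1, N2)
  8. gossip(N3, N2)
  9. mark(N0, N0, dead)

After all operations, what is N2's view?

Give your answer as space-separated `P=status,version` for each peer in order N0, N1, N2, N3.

Answer: N0=suspect,1 N1=alive,0 N2=alive,0 N3=dead,1

Derivation:
Op 1: gossip N0<->N1 -> N0.N0=(alive,v0) N0.N1=(alive,v0) N0.N2=(alive,v0) N0.N3=(alive,v0) | N1.N0=(alive,v0) N1.N1=(alive,v0) N1.N2=(alive,v0) N1.N3=(alive,v0)
Op 2: N2 marks N3=dead -> (dead,v1)
Op 3: N1 marks N0=suspect -> (suspect,v1)
Op 4: gossip N1<->N3 -> N1.N0=(suspect,v1) N1.N1=(alive,v0) N1.N2=(alive,v0) N1.N3=(alive,v0) | N3.N0=(suspect,v1) N3.N1=(alive,v0) N3.N2=(alive,v0) N3.N3=(alive,v0)
Op 5: gossip N2<->N0 -> N2.N0=(alive,v0) N2.N1=(alive,v0) N2.N2=(alive,v0) N2.N3=(dead,v1) | N0.N0=(alive,v0) N0.N1=(alive,v0) N0.N2=(alive,v0) N0.N3=(dead,v1)
Op 6: gossip N3<->N1 -> N3.N0=(suspect,v1) N3.N1=(alive,v0) N3.N2=(alive,v0) N3.N3=(alive,v0) | N1.N0=(suspect,v1) N1.N1=(alive,v0) N1.N2=(alive,v0) N1.N3=(alive,v0)
Op 7: gossip N1<->N2 -> N1.N0=(suspect,v1) N1.N1=(alive,v0) N1.N2=(alive,v0) N1.N3=(dead,v1) | N2.N0=(suspect,v1) N2.N1=(alive,v0) N2.N2=(alive,v0) N2.N3=(dead,v1)
Op 8: gossip N3<->N2 -> N3.N0=(suspect,v1) N3.N1=(alive,v0) N3.N2=(alive,v0) N3.N3=(dead,v1) | N2.N0=(suspect,v1) N2.N1=(alive,v0) N2.N2=(alive,v0) N2.N3=(dead,v1)
Op 9: N0 marks N0=dead -> (dead,v1)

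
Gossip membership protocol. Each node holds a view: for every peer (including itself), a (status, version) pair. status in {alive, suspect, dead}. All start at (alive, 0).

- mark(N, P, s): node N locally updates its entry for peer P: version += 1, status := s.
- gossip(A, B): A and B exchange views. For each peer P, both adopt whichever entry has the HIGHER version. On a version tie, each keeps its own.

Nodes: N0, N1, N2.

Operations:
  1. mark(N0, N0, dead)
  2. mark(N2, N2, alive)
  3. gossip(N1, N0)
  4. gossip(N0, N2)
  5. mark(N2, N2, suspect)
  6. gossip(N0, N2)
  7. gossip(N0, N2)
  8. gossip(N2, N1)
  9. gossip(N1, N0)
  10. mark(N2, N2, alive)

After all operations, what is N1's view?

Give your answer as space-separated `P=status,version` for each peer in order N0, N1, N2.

Answer: N0=dead,1 N1=alive,0 N2=suspect,2

Derivation:
Op 1: N0 marks N0=dead -> (dead,v1)
Op 2: N2 marks N2=alive -> (alive,v1)
Op 3: gossip N1<->N0 -> N1.N0=(dead,v1) N1.N1=(alive,v0) N1.N2=(alive,v0) | N0.N0=(dead,v1) N0.N1=(alive,v0) N0.N2=(alive,v0)
Op 4: gossip N0<->N2 -> N0.N0=(dead,v1) N0.N1=(alive,v0) N0.N2=(alive,v1) | N2.N0=(dead,v1) N2.N1=(alive,v0) N2.N2=(alive,v1)
Op 5: N2 marks N2=suspect -> (suspect,v2)
Op 6: gossip N0<->N2 -> N0.N0=(dead,v1) N0.N1=(alive,v0) N0.N2=(suspect,v2) | N2.N0=(dead,v1) N2.N1=(alive,v0) N2.N2=(suspect,v2)
Op 7: gossip N0<->N2 -> N0.N0=(dead,v1) N0.N1=(alive,v0) N0.N2=(suspect,v2) | N2.N0=(dead,v1) N2.N1=(alive,v0) N2.N2=(suspect,v2)
Op 8: gossip N2<->N1 -> N2.N0=(dead,v1) N2.N1=(alive,v0) N2.N2=(suspect,v2) | N1.N0=(dead,v1) N1.N1=(alive,v0) N1.N2=(suspect,v2)
Op 9: gossip N1<->N0 -> N1.N0=(dead,v1) N1.N1=(alive,v0) N1.N2=(suspect,v2) | N0.N0=(dead,v1) N0.N1=(alive,v0) N0.N2=(suspect,v2)
Op 10: N2 marks N2=alive -> (alive,v3)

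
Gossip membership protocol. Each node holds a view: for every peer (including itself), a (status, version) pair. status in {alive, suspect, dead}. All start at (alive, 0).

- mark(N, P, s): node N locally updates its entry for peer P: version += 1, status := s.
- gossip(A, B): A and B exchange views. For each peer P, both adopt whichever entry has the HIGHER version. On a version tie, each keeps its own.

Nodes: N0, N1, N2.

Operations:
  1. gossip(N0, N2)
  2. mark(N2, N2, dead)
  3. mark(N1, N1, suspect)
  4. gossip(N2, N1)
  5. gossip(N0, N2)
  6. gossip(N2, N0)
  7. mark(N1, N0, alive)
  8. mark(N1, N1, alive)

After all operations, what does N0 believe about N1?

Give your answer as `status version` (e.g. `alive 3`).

Op 1: gossip N0<->N2 -> N0.N0=(alive,v0) N0.N1=(alive,v0) N0.N2=(alive,v0) | N2.N0=(alive,v0) N2.N1=(alive,v0) N2.N2=(alive,v0)
Op 2: N2 marks N2=dead -> (dead,v1)
Op 3: N1 marks N1=suspect -> (suspect,v1)
Op 4: gossip N2<->N1 -> N2.N0=(alive,v0) N2.N1=(suspect,v1) N2.N2=(dead,v1) | N1.N0=(alive,v0) N1.N1=(suspect,v1) N1.N2=(dead,v1)
Op 5: gossip N0<->N2 -> N0.N0=(alive,v0) N0.N1=(suspect,v1) N0.N2=(dead,v1) | N2.N0=(alive,v0) N2.N1=(suspect,v1) N2.N2=(dead,v1)
Op 6: gossip N2<->N0 -> N2.N0=(alive,v0) N2.N1=(suspect,v1) N2.N2=(dead,v1) | N0.N0=(alive,v0) N0.N1=(suspect,v1) N0.N2=(dead,v1)
Op 7: N1 marks N0=alive -> (alive,v1)
Op 8: N1 marks N1=alive -> (alive,v2)

Answer: suspect 1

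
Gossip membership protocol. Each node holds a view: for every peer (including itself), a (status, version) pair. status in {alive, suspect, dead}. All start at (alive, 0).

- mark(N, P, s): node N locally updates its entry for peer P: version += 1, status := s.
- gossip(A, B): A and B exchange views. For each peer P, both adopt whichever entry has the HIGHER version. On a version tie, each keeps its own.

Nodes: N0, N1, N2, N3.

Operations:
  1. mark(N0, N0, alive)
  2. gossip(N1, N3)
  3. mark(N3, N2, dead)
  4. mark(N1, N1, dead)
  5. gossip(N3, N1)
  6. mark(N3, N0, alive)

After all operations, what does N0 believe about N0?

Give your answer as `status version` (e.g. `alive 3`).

Answer: alive 1

Derivation:
Op 1: N0 marks N0=alive -> (alive,v1)
Op 2: gossip N1<->N3 -> N1.N0=(alive,v0) N1.N1=(alive,v0) N1.N2=(alive,v0) N1.N3=(alive,v0) | N3.N0=(alive,v0) N3.N1=(alive,v0) N3.N2=(alive,v0) N3.N3=(alive,v0)
Op 3: N3 marks N2=dead -> (dead,v1)
Op 4: N1 marks N1=dead -> (dead,v1)
Op 5: gossip N3<->N1 -> N3.N0=(alive,v0) N3.N1=(dead,v1) N3.N2=(dead,v1) N3.N3=(alive,v0) | N1.N0=(alive,v0) N1.N1=(dead,v1) N1.N2=(dead,v1) N1.N3=(alive,v0)
Op 6: N3 marks N0=alive -> (alive,v1)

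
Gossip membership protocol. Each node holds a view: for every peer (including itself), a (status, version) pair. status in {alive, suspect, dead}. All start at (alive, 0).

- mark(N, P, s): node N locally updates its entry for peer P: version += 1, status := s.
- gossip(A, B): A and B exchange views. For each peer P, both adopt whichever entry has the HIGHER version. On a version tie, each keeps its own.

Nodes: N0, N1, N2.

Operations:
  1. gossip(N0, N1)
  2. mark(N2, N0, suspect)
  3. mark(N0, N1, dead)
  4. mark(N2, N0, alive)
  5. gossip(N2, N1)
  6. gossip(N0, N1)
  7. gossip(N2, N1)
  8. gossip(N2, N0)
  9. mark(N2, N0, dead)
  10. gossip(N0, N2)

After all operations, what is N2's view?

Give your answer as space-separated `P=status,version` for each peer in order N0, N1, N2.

Answer: N0=dead,3 N1=dead,1 N2=alive,0

Derivation:
Op 1: gossip N0<->N1 -> N0.N0=(alive,v0) N0.N1=(alive,v0) N0.N2=(alive,v0) | N1.N0=(alive,v0) N1.N1=(alive,v0) N1.N2=(alive,v0)
Op 2: N2 marks N0=suspect -> (suspect,v1)
Op 3: N0 marks N1=dead -> (dead,v1)
Op 4: N2 marks N0=alive -> (alive,v2)
Op 5: gossip N2<->N1 -> N2.N0=(alive,v2) N2.N1=(alive,v0) N2.N2=(alive,v0) | N1.N0=(alive,v2) N1.N1=(alive,v0) N1.N2=(alive,v0)
Op 6: gossip N0<->N1 -> N0.N0=(alive,v2) N0.N1=(dead,v1) N0.N2=(alive,v0) | N1.N0=(alive,v2) N1.N1=(dead,v1) N1.N2=(alive,v0)
Op 7: gossip N2<->N1 -> N2.N0=(alive,v2) N2.N1=(dead,v1) N2.N2=(alive,v0) | N1.N0=(alive,v2) N1.N1=(dead,v1) N1.N2=(alive,v0)
Op 8: gossip N2<->N0 -> N2.N0=(alive,v2) N2.N1=(dead,v1) N2.N2=(alive,v0) | N0.N0=(alive,v2) N0.N1=(dead,v1) N0.N2=(alive,v0)
Op 9: N2 marks N0=dead -> (dead,v3)
Op 10: gossip N0<->N2 -> N0.N0=(dead,v3) N0.N1=(dead,v1) N0.N2=(alive,v0) | N2.N0=(dead,v3) N2.N1=(dead,v1) N2.N2=(alive,v0)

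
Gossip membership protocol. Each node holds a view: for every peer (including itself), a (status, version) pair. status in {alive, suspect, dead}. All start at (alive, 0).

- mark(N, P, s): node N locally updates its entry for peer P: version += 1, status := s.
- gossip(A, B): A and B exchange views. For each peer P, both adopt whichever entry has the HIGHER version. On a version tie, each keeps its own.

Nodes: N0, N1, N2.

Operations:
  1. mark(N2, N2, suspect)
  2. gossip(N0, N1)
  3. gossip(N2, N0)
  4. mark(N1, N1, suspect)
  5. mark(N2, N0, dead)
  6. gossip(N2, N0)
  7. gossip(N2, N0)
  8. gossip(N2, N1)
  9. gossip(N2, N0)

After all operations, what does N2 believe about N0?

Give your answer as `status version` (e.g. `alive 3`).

Answer: dead 1

Derivation:
Op 1: N2 marks N2=suspect -> (suspect,v1)
Op 2: gossip N0<->N1 -> N0.N0=(alive,v0) N0.N1=(alive,v0) N0.N2=(alive,v0) | N1.N0=(alive,v0) N1.N1=(alive,v0) N1.N2=(alive,v0)
Op 3: gossip N2<->N0 -> N2.N0=(alive,v0) N2.N1=(alive,v0) N2.N2=(suspect,v1) | N0.N0=(alive,v0) N0.N1=(alive,v0) N0.N2=(suspect,v1)
Op 4: N1 marks N1=suspect -> (suspect,v1)
Op 5: N2 marks N0=dead -> (dead,v1)
Op 6: gossip N2<->N0 -> N2.N0=(dead,v1) N2.N1=(alive,v0) N2.N2=(suspect,v1) | N0.N0=(dead,v1) N0.N1=(alive,v0) N0.N2=(suspect,v1)
Op 7: gossip N2<->N0 -> N2.N0=(dead,v1) N2.N1=(alive,v0) N2.N2=(suspect,v1) | N0.N0=(dead,v1) N0.N1=(alive,v0) N0.N2=(suspect,v1)
Op 8: gossip N2<->N1 -> N2.N0=(dead,v1) N2.N1=(suspect,v1) N2.N2=(suspect,v1) | N1.N0=(dead,v1) N1.N1=(suspect,v1) N1.N2=(suspect,v1)
Op 9: gossip N2<->N0 -> N2.N0=(dead,v1) N2.N1=(suspect,v1) N2.N2=(suspect,v1) | N0.N0=(dead,v1) N0.N1=(suspect,v1) N0.N2=(suspect,v1)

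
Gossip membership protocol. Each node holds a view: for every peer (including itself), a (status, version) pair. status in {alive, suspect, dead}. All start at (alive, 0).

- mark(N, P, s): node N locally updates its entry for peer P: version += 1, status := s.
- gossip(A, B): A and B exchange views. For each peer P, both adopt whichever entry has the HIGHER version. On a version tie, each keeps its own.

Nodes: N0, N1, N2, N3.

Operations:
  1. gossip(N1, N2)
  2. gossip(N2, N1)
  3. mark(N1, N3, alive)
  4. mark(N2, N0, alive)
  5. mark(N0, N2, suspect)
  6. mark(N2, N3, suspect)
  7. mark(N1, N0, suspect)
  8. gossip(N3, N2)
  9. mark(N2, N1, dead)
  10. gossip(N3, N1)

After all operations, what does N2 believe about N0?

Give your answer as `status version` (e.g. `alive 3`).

Answer: alive 1

Derivation:
Op 1: gossip N1<->N2 -> N1.N0=(alive,v0) N1.N1=(alive,v0) N1.N2=(alive,v0) N1.N3=(alive,v0) | N2.N0=(alive,v0) N2.N1=(alive,v0) N2.N2=(alive,v0) N2.N3=(alive,v0)
Op 2: gossip N2<->N1 -> N2.N0=(alive,v0) N2.N1=(alive,v0) N2.N2=(alive,v0) N2.N3=(alive,v0) | N1.N0=(alive,v0) N1.N1=(alive,v0) N1.N2=(alive,v0) N1.N3=(alive,v0)
Op 3: N1 marks N3=alive -> (alive,v1)
Op 4: N2 marks N0=alive -> (alive,v1)
Op 5: N0 marks N2=suspect -> (suspect,v1)
Op 6: N2 marks N3=suspect -> (suspect,v1)
Op 7: N1 marks N0=suspect -> (suspect,v1)
Op 8: gossip N3<->N2 -> N3.N0=(alive,v1) N3.N1=(alive,v0) N3.N2=(alive,v0) N3.N3=(suspect,v1) | N2.N0=(alive,v1) N2.N1=(alive,v0) N2.N2=(alive,v0) N2.N3=(suspect,v1)
Op 9: N2 marks N1=dead -> (dead,v1)
Op 10: gossip N3<->N1 -> N3.N0=(alive,v1) N3.N1=(alive,v0) N3.N2=(alive,v0) N3.N3=(suspect,v1) | N1.N0=(suspect,v1) N1.N1=(alive,v0) N1.N2=(alive,v0) N1.N3=(alive,v1)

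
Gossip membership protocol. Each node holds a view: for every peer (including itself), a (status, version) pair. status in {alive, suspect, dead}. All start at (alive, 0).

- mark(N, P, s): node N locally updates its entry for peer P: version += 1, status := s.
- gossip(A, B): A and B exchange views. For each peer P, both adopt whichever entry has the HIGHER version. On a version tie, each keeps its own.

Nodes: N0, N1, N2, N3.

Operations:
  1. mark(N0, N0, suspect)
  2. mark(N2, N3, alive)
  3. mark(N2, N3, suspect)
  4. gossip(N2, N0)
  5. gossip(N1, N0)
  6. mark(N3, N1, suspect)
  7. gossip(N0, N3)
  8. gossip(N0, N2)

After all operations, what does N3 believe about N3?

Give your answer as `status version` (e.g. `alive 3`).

Answer: suspect 2

Derivation:
Op 1: N0 marks N0=suspect -> (suspect,v1)
Op 2: N2 marks N3=alive -> (alive,v1)
Op 3: N2 marks N3=suspect -> (suspect,v2)
Op 4: gossip N2<->N0 -> N2.N0=(suspect,v1) N2.N1=(alive,v0) N2.N2=(alive,v0) N2.N3=(suspect,v2) | N0.N0=(suspect,v1) N0.N1=(alive,v0) N0.N2=(alive,v0) N0.N3=(suspect,v2)
Op 5: gossip N1<->N0 -> N1.N0=(suspect,v1) N1.N1=(alive,v0) N1.N2=(alive,v0) N1.N3=(suspect,v2) | N0.N0=(suspect,v1) N0.N1=(alive,v0) N0.N2=(alive,v0) N0.N3=(suspect,v2)
Op 6: N3 marks N1=suspect -> (suspect,v1)
Op 7: gossip N0<->N3 -> N0.N0=(suspect,v1) N0.N1=(suspect,v1) N0.N2=(alive,v0) N0.N3=(suspect,v2) | N3.N0=(suspect,v1) N3.N1=(suspect,v1) N3.N2=(alive,v0) N3.N3=(suspect,v2)
Op 8: gossip N0<->N2 -> N0.N0=(suspect,v1) N0.N1=(suspect,v1) N0.N2=(alive,v0) N0.N3=(suspect,v2) | N2.N0=(suspect,v1) N2.N1=(suspect,v1) N2.N2=(alive,v0) N2.N3=(suspect,v2)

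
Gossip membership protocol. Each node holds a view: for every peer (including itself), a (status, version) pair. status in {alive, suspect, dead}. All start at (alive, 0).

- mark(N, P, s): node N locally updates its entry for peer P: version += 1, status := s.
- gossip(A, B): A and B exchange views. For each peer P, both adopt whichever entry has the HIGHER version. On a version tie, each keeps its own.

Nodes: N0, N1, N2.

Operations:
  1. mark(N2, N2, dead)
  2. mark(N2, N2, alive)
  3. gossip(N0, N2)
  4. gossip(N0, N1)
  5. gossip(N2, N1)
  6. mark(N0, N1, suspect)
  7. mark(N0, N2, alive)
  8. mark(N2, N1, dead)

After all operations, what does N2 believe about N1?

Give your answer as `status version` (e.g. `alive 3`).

Answer: dead 1

Derivation:
Op 1: N2 marks N2=dead -> (dead,v1)
Op 2: N2 marks N2=alive -> (alive,v2)
Op 3: gossip N0<->N2 -> N0.N0=(alive,v0) N0.N1=(alive,v0) N0.N2=(alive,v2) | N2.N0=(alive,v0) N2.N1=(alive,v0) N2.N2=(alive,v2)
Op 4: gossip N0<->N1 -> N0.N0=(alive,v0) N0.N1=(alive,v0) N0.N2=(alive,v2) | N1.N0=(alive,v0) N1.N1=(alive,v0) N1.N2=(alive,v2)
Op 5: gossip N2<->N1 -> N2.N0=(alive,v0) N2.N1=(alive,v0) N2.N2=(alive,v2) | N1.N0=(alive,v0) N1.N1=(alive,v0) N1.N2=(alive,v2)
Op 6: N0 marks N1=suspect -> (suspect,v1)
Op 7: N0 marks N2=alive -> (alive,v3)
Op 8: N2 marks N1=dead -> (dead,v1)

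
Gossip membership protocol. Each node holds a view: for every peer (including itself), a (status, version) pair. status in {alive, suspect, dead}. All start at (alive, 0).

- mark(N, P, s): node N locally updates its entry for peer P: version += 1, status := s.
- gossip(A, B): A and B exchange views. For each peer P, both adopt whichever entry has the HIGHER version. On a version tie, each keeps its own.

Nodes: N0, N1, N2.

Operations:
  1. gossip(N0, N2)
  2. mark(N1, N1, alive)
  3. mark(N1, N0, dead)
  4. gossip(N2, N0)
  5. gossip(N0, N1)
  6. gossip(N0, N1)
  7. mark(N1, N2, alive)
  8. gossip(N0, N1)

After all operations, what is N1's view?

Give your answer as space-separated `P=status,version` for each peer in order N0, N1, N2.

Answer: N0=dead,1 N1=alive,1 N2=alive,1

Derivation:
Op 1: gossip N0<->N2 -> N0.N0=(alive,v0) N0.N1=(alive,v0) N0.N2=(alive,v0) | N2.N0=(alive,v0) N2.N1=(alive,v0) N2.N2=(alive,v0)
Op 2: N1 marks N1=alive -> (alive,v1)
Op 3: N1 marks N0=dead -> (dead,v1)
Op 4: gossip N2<->N0 -> N2.N0=(alive,v0) N2.N1=(alive,v0) N2.N2=(alive,v0) | N0.N0=(alive,v0) N0.N1=(alive,v0) N0.N2=(alive,v0)
Op 5: gossip N0<->N1 -> N0.N0=(dead,v1) N0.N1=(alive,v1) N0.N2=(alive,v0) | N1.N0=(dead,v1) N1.N1=(alive,v1) N1.N2=(alive,v0)
Op 6: gossip N0<->N1 -> N0.N0=(dead,v1) N0.N1=(alive,v1) N0.N2=(alive,v0) | N1.N0=(dead,v1) N1.N1=(alive,v1) N1.N2=(alive,v0)
Op 7: N1 marks N2=alive -> (alive,v1)
Op 8: gossip N0<->N1 -> N0.N0=(dead,v1) N0.N1=(alive,v1) N0.N2=(alive,v1) | N1.N0=(dead,v1) N1.N1=(alive,v1) N1.N2=(alive,v1)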